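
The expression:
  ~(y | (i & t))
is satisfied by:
  {y: False, t: False, i: False}
  {i: True, y: False, t: False}
  {t: True, y: False, i: False}


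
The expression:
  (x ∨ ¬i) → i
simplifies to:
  i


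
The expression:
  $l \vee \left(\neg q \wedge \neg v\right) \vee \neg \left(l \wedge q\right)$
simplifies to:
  $\text{True}$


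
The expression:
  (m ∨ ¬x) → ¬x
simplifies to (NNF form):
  ¬m ∨ ¬x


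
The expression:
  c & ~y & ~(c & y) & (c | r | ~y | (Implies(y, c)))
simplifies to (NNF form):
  c & ~y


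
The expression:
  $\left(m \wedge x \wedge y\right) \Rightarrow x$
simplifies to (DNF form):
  $\text{True}$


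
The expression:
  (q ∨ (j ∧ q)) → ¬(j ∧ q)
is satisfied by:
  {q: False, j: False}
  {j: True, q: False}
  {q: True, j: False}


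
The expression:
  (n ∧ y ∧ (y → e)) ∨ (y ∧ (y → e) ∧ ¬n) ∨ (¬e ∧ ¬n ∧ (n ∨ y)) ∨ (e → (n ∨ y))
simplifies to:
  n ∨ y ∨ ¬e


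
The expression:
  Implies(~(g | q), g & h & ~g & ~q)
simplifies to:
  g | q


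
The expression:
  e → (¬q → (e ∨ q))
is always true.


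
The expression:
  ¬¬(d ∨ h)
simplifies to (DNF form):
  d ∨ h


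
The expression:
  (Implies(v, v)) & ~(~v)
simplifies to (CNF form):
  v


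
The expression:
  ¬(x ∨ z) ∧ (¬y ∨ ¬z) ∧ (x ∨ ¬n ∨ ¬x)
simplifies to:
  ¬x ∧ ¬z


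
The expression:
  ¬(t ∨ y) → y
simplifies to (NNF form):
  t ∨ y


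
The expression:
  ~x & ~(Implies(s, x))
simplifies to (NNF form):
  s & ~x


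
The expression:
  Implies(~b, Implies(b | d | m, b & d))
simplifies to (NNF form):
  b | (~d & ~m)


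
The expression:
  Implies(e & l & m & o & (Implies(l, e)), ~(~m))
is always true.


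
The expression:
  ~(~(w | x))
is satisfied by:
  {x: True, w: True}
  {x: True, w: False}
  {w: True, x: False}


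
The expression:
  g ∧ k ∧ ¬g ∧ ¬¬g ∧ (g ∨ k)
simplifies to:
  False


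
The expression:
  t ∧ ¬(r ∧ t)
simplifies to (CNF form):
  t ∧ ¬r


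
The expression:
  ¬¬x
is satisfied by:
  {x: True}


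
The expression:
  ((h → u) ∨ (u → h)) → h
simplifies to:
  h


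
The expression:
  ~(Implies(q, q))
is never true.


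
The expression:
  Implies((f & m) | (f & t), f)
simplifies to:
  True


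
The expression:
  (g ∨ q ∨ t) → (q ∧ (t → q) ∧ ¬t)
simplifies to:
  ¬t ∧ (q ∨ ¬g)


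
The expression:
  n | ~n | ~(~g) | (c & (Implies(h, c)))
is always true.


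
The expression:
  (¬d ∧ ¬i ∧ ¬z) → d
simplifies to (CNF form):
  d ∨ i ∨ z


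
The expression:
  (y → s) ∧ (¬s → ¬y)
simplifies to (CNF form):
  s ∨ ¬y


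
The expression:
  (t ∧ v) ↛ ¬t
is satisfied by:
  {t: True, v: True}


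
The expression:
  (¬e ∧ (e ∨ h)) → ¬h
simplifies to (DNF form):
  e ∨ ¬h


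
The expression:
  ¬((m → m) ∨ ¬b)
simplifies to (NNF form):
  False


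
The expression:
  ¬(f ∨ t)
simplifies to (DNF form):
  ¬f ∧ ¬t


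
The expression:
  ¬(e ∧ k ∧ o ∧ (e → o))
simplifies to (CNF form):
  ¬e ∨ ¬k ∨ ¬o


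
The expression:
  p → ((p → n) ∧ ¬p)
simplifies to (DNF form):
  ¬p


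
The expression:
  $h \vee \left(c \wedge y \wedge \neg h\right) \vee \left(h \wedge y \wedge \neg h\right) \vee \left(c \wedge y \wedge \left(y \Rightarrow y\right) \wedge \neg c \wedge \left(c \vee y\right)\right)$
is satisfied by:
  {c: True, h: True, y: True}
  {c: True, h: True, y: False}
  {h: True, y: True, c: False}
  {h: True, y: False, c: False}
  {c: True, y: True, h: False}


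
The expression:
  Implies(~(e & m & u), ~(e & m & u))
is always true.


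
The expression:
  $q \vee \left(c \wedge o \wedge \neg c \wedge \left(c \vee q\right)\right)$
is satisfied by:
  {q: True}


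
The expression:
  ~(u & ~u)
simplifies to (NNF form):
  True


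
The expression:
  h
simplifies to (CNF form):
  h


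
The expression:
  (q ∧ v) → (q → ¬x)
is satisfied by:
  {v: False, q: False, x: False}
  {x: True, v: False, q: False}
  {q: True, v: False, x: False}
  {x: True, q: True, v: False}
  {v: True, x: False, q: False}
  {x: True, v: True, q: False}
  {q: True, v: True, x: False}


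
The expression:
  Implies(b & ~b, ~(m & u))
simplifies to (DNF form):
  True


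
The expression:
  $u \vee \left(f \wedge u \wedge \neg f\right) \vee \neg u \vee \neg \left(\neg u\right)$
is always true.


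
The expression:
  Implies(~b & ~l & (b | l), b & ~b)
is always true.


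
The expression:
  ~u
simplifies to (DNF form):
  ~u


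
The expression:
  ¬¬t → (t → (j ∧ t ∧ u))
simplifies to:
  (j ∧ u) ∨ ¬t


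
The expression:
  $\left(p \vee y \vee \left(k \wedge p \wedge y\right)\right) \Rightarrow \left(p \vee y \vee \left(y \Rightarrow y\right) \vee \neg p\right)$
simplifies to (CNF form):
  $\text{True}$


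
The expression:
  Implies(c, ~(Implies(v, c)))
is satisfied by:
  {c: False}


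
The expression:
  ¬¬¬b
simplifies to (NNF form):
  ¬b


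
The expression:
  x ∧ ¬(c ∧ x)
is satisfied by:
  {x: True, c: False}


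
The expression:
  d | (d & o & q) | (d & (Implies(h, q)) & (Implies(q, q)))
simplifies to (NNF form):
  d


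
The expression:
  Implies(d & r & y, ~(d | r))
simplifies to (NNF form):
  ~d | ~r | ~y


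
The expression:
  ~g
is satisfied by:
  {g: False}


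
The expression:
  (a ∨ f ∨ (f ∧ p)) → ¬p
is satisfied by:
  {f: False, p: False, a: False}
  {a: True, f: False, p: False}
  {f: True, a: False, p: False}
  {a: True, f: True, p: False}
  {p: True, a: False, f: False}


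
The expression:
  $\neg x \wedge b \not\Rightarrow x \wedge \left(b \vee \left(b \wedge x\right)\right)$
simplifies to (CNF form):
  $b \wedge \neg x$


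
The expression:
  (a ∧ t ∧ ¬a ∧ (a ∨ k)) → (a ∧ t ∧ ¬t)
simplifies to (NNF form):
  True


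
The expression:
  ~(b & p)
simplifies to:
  ~b | ~p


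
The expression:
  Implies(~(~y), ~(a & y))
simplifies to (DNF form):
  ~a | ~y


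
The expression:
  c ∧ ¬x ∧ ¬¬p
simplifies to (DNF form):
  c ∧ p ∧ ¬x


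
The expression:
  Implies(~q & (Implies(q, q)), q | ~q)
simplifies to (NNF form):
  True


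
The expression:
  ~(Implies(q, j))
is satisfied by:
  {q: True, j: False}


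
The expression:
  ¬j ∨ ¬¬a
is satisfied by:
  {a: True, j: False}
  {j: False, a: False}
  {j: True, a: True}


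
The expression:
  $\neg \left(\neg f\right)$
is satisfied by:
  {f: True}


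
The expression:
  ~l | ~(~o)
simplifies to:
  o | ~l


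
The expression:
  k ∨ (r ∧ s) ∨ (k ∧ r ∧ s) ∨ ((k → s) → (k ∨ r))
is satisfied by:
  {r: True, k: True}
  {r: True, k: False}
  {k: True, r: False}


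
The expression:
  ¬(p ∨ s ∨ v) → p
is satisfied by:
  {p: True, v: True, s: True}
  {p: True, v: True, s: False}
  {p: True, s: True, v: False}
  {p: True, s: False, v: False}
  {v: True, s: True, p: False}
  {v: True, s: False, p: False}
  {s: True, v: False, p: False}


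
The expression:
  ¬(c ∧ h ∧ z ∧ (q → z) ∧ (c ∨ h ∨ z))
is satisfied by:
  {h: False, c: False, z: False}
  {z: True, h: False, c: False}
  {c: True, h: False, z: False}
  {z: True, c: True, h: False}
  {h: True, z: False, c: False}
  {z: True, h: True, c: False}
  {c: True, h: True, z: False}


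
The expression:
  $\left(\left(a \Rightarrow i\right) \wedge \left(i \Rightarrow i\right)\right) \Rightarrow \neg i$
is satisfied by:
  {i: False}


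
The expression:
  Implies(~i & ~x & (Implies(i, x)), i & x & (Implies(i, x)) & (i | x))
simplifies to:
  i | x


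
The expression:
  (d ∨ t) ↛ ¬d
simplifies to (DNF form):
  d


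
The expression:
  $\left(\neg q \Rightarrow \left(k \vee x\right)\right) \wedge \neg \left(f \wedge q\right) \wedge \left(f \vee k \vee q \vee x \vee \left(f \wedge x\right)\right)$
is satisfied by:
  {x: True, k: True, q: False, f: False}
  {x: True, k: False, q: False, f: False}
  {k: True, f: False, x: False, q: False}
  {f: True, x: True, k: True, q: False}
  {f: True, x: True, k: False, q: False}
  {f: True, k: True, x: False, q: False}
  {q: True, x: True, k: True, f: False}
  {q: True, x: True, k: False, f: False}
  {q: True, k: True, x: False, f: False}
  {q: True, k: False, x: False, f: False}


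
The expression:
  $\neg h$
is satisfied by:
  {h: False}


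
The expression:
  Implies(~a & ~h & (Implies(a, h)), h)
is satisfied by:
  {a: True, h: True}
  {a: True, h: False}
  {h: True, a: False}


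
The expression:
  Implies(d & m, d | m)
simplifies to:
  True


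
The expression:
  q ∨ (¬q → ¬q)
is always true.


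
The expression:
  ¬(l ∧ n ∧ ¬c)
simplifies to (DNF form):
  c ∨ ¬l ∨ ¬n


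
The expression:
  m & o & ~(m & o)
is never true.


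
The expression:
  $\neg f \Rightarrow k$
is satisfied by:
  {k: True, f: True}
  {k: True, f: False}
  {f: True, k: False}


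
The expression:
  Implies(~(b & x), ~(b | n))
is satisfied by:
  {x: True, n: False, b: False}
  {n: False, b: False, x: False}
  {x: True, b: True, n: False}
  {x: True, n: True, b: True}


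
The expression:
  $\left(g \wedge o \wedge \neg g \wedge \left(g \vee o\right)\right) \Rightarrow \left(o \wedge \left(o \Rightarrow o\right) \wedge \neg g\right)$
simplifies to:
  $\text{True}$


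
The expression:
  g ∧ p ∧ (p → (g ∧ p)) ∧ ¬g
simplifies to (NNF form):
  False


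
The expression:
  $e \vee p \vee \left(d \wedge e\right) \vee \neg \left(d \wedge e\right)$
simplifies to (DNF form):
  $\text{True}$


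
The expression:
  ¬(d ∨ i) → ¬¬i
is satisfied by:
  {i: True, d: True}
  {i: True, d: False}
  {d: True, i: False}


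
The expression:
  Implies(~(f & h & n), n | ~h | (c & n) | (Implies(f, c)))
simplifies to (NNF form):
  c | n | ~f | ~h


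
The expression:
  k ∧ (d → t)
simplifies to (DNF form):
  (k ∧ t) ∨ (k ∧ ¬d)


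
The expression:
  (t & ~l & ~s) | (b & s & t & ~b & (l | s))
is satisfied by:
  {t: True, l: False, s: False}


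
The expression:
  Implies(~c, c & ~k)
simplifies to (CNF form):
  c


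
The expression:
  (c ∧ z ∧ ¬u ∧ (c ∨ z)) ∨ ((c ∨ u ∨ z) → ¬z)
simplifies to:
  (c ∧ ¬u) ∨ ¬z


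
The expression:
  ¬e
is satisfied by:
  {e: False}


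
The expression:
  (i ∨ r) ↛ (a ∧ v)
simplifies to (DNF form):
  (i ∧ ¬a) ∨ (i ∧ ¬v) ∨ (r ∧ ¬a) ∨ (r ∧ ¬v)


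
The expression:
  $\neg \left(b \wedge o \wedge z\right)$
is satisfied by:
  {o: False, z: False, b: False}
  {b: True, o: False, z: False}
  {z: True, o: False, b: False}
  {b: True, z: True, o: False}
  {o: True, b: False, z: False}
  {b: True, o: True, z: False}
  {z: True, o: True, b: False}


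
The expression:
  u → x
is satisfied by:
  {x: True, u: False}
  {u: False, x: False}
  {u: True, x: True}


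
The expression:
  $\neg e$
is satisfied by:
  {e: False}


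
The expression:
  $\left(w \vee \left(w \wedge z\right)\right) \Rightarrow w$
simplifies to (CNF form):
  $\text{True}$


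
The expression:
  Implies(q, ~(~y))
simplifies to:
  y | ~q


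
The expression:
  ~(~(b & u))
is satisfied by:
  {u: True, b: True}


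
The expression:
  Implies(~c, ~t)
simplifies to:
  c | ~t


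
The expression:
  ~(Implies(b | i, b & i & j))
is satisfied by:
  {i: True, j: False, b: False}
  {i: True, b: True, j: False}
  {i: True, j: True, b: False}
  {b: True, j: False, i: False}
  {b: True, j: True, i: False}


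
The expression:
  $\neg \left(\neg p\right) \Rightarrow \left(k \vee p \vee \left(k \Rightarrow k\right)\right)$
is always true.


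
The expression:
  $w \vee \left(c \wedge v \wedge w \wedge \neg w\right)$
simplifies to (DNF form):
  $w$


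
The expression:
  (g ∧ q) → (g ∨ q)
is always true.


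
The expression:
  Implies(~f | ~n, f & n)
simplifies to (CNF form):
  f & n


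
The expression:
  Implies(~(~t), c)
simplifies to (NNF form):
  c | ~t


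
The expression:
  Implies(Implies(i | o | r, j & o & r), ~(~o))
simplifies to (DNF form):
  i | o | r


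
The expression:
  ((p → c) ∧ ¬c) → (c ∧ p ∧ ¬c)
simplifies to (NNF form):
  c ∨ p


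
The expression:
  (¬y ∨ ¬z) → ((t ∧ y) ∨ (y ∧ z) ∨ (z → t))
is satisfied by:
  {y: True, t: True, z: False}
  {y: True, z: False, t: False}
  {t: True, z: False, y: False}
  {t: False, z: False, y: False}
  {y: True, t: True, z: True}
  {y: True, z: True, t: False}
  {t: True, z: True, y: False}


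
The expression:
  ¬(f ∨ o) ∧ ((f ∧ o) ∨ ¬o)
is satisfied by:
  {o: False, f: False}


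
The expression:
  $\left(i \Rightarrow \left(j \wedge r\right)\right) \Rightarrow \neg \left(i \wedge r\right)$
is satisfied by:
  {i: False, r: False, j: False}
  {j: True, i: False, r: False}
  {r: True, i: False, j: False}
  {j: True, r: True, i: False}
  {i: True, j: False, r: False}
  {j: True, i: True, r: False}
  {r: True, i: True, j: False}


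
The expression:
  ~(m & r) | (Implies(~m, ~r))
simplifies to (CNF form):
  True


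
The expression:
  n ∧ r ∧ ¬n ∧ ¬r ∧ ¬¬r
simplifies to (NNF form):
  False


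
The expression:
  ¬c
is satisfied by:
  {c: False}


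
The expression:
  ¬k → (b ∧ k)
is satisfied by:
  {k: True}


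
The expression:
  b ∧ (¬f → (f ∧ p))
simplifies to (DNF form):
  b ∧ f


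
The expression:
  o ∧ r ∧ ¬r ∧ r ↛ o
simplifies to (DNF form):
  False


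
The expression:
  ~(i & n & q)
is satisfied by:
  {q: False, n: False, i: False}
  {i: True, q: False, n: False}
  {n: True, q: False, i: False}
  {i: True, n: True, q: False}
  {q: True, i: False, n: False}
  {i: True, q: True, n: False}
  {n: True, q: True, i: False}


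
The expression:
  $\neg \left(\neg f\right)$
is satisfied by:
  {f: True}


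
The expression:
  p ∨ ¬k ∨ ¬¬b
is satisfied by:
  {b: True, p: True, k: False}
  {b: True, k: False, p: False}
  {p: True, k: False, b: False}
  {p: False, k: False, b: False}
  {b: True, p: True, k: True}
  {b: True, k: True, p: False}
  {p: True, k: True, b: False}


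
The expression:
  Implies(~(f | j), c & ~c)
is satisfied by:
  {f: True, j: True}
  {f: True, j: False}
  {j: True, f: False}


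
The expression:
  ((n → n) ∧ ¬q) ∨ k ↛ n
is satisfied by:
  {k: True, q: False, n: False}
  {k: False, q: False, n: False}
  {n: True, k: True, q: False}
  {n: True, k: False, q: False}
  {q: True, k: True, n: False}


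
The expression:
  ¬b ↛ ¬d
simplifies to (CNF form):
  d ∧ ¬b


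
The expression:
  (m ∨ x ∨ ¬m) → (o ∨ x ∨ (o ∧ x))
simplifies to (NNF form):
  o ∨ x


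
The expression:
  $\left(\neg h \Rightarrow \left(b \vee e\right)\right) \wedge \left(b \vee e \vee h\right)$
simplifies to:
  $b \vee e \vee h$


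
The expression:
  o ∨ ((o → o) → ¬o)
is always true.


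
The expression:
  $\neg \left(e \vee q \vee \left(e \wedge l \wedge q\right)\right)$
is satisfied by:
  {q: False, e: False}


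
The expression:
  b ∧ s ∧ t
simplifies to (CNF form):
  b ∧ s ∧ t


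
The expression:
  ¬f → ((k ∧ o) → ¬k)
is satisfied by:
  {f: True, k: False, o: False}
  {f: False, k: False, o: False}
  {o: True, f: True, k: False}
  {o: True, f: False, k: False}
  {k: True, f: True, o: False}
  {k: True, f: False, o: False}
  {k: True, o: True, f: True}


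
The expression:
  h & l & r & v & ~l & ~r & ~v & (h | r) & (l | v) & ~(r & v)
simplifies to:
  False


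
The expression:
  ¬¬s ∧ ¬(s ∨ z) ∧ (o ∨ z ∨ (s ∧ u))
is never true.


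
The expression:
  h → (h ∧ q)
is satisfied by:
  {q: True, h: False}
  {h: False, q: False}
  {h: True, q: True}


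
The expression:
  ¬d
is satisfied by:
  {d: False}


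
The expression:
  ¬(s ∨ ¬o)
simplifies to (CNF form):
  o ∧ ¬s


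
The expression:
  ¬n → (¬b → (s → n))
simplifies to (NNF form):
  b ∨ n ∨ ¬s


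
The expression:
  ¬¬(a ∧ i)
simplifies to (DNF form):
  a ∧ i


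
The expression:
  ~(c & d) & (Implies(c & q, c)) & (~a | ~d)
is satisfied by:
  {a: False, d: False, c: False}
  {c: True, a: False, d: False}
  {a: True, c: False, d: False}
  {c: True, a: True, d: False}
  {d: True, c: False, a: False}


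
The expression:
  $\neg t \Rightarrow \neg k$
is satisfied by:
  {t: True, k: False}
  {k: False, t: False}
  {k: True, t: True}


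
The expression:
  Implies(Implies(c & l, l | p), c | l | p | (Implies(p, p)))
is always true.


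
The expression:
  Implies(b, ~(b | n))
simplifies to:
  ~b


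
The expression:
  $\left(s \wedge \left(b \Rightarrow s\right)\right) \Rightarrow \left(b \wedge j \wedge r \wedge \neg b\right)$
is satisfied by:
  {s: False}


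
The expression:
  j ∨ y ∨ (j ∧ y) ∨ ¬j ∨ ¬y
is always true.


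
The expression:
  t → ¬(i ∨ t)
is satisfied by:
  {t: False}


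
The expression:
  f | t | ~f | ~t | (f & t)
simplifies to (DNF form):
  True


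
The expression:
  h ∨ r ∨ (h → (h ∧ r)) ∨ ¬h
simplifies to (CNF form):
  True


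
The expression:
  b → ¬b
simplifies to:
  ¬b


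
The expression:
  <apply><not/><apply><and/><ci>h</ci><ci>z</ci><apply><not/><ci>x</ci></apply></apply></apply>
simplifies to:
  <apply><or/><ci>x</ci><apply><not/><ci>h</ci></apply><apply><not/><ci>z</ci></apply></apply>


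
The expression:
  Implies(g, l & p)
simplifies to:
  ~g | (l & p)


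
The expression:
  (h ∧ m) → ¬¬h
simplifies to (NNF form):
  True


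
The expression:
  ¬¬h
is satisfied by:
  {h: True}


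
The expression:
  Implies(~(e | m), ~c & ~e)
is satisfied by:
  {m: True, e: True, c: False}
  {m: True, e: False, c: False}
  {e: True, m: False, c: False}
  {m: False, e: False, c: False}
  {m: True, c: True, e: True}
  {m: True, c: True, e: False}
  {c: True, e: True, m: False}


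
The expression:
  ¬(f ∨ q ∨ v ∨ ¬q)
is never true.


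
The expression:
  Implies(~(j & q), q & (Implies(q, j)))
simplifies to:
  j & q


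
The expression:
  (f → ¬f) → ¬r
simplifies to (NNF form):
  f ∨ ¬r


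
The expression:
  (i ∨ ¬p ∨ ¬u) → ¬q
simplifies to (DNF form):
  (p ∧ u ∧ ¬i) ∨ ¬q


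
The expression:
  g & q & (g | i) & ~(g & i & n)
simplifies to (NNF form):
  g & q & (~i | ~n)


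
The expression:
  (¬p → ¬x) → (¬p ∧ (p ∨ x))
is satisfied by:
  {x: True, p: False}


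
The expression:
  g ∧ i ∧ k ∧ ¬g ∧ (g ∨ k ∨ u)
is never true.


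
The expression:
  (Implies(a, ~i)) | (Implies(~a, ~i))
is always true.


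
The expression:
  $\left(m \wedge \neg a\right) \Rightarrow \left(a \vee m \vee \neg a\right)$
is always true.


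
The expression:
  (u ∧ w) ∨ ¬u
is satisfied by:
  {w: True, u: False}
  {u: False, w: False}
  {u: True, w: True}


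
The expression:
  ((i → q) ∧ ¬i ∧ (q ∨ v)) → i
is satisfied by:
  {i: True, q: False, v: False}
  {i: True, v: True, q: False}
  {i: True, q: True, v: False}
  {i: True, v: True, q: True}
  {v: False, q: False, i: False}


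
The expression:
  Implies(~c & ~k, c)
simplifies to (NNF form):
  c | k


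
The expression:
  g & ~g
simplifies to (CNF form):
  False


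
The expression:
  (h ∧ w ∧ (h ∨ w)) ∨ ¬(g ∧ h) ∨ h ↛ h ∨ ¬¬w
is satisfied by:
  {w: True, h: False, g: False}
  {h: False, g: False, w: False}
  {g: True, w: True, h: False}
  {g: True, h: False, w: False}
  {w: True, h: True, g: False}
  {h: True, w: False, g: False}
  {g: True, h: True, w: True}


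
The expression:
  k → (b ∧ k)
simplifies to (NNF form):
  b ∨ ¬k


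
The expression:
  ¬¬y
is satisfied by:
  {y: True}


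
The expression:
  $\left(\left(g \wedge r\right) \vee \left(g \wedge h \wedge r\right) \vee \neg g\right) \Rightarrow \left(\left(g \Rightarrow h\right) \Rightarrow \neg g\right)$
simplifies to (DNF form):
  $\neg g \vee \neg h \vee \neg r$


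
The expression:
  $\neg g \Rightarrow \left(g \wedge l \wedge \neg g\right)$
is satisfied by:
  {g: True}


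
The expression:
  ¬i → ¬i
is always true.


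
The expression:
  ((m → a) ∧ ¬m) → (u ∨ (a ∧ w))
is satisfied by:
  {u: True, m: True, w: True, a: True}
  {u: True, m: True, w: True, a: False}
  {u: True, m: True, a: True, w: False}
  {u: True, m: True, a: False, w: False}
  {u: True, w: True, a: True, m: False}
  {u: True, w: True, a: False, m: False}
  {u: True, w: False, a: True, m: False}
  {u: True, w: False, a: False, m: False}
  {m: True, w: True, a: True, u: False}
  {m: True, w: True, a: False, u: False}
  {m: True, a: True, w: False, u: False}
  {m: True, a: False, w: False, u: False}
  {w: True, a: True, m: False, u: False}


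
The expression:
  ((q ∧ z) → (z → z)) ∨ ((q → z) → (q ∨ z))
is always true.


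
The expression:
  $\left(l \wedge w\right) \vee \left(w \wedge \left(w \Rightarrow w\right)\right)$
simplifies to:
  $w$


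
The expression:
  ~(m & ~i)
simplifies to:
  i | ~m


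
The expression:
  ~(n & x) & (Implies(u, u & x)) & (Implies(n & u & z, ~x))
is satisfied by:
  {u: False, x: False, n: False}
  {n: True, u: False, x: False}
  {x: True, u: False, n: False}
  {x: True, u: True, n: False}


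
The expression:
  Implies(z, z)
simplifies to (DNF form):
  True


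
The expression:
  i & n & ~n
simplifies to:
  False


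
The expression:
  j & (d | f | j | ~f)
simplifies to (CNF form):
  j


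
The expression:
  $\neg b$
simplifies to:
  $\neg b$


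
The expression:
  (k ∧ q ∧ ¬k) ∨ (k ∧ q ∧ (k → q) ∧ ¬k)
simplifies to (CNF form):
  False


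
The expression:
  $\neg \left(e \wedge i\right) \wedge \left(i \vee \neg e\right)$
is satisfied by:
  {e: False}


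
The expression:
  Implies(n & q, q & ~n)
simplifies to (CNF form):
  ~n | ~q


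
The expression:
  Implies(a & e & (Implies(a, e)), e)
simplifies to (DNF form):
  True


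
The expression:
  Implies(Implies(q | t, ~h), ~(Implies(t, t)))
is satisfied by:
  {h: True, t: True, q: True}
  {h: True, t: True, q: False}
  {h: True, q: True, t: False}


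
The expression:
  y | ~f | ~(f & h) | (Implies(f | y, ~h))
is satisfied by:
  {y: True, h: False, f: False}
  {h: False, f: False, y: False}
  {f: True, y: True, h: False}
  {f: True, h: False, y: False}
  {y: True, h: True, f: False}
  {h: True, y: False, f: False}
  {f: True, h: True, y: True}


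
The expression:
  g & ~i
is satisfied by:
  {g: True, i: False}


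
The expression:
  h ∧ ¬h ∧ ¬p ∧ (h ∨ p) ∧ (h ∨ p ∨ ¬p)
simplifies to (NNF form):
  False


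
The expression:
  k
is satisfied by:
  {k: True}


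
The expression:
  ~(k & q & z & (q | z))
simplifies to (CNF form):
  ~k | ~q | ~z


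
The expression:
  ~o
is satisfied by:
  {o: False}


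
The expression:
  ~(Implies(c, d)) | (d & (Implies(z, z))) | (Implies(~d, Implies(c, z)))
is always true.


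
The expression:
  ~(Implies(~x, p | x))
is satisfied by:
  {x: False, p: False}


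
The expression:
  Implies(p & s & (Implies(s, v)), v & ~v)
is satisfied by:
  {s: False, v: False, p: False}
  {p: True, s: False, v: False}
  {v: True, s: False, p: False}
  {p: True, v: True, s: False}
  {s: True, p: False, v: False}
  {p: True, s: True, v: False}
  {v: True, s: True, p: False}


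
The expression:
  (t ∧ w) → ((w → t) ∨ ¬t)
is always true.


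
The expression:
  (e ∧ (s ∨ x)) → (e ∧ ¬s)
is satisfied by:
  {s: False, e: False}
  {e: True, s: False}
  {s: True, e: False}


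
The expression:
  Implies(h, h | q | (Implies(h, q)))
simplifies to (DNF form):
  True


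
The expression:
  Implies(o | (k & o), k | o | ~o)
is always true.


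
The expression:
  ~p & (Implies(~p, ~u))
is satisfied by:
  {u: False, p: False}


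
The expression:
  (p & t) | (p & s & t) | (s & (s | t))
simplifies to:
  s | (p & t)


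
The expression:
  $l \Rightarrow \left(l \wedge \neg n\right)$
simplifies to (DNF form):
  $\neg l \vee \neg n$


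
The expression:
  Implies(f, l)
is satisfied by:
  {l: True, f: False}
  {f: False, l: False}
  {f: True, l: True}


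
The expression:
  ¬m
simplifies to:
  ¬m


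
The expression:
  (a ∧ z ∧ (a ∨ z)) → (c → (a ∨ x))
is always true.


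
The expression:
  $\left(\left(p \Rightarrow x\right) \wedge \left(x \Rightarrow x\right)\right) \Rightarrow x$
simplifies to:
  $p \vee x$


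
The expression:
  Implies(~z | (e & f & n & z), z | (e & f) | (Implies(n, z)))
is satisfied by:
  {z: True, f: True, e: True, n: False}
  {z: True, f: True, e: False, n: False}
  {z: True, e: True, f: False, n: False}
  {z: True, e: False, f: False, n: False}
  {f: True, e: True, z: False, n: False}
  {f: True, e: False, z: False, n: False}
  {e: True, z: False, f: False, n: False}
  {e: False, z: False, f: False, n: False}
  {n: True, z: True, f: True, e: True}
  {n: True, z: True, f: True, e: False}
  {n: True, z: True, e: True, f: False}
  {n: True, z: True, e: False, f: False}
  {n: True, f: True, e: True, z: False}


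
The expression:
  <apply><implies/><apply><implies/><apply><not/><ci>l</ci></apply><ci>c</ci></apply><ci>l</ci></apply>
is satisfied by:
  {l: True, c: False}
  {c: False, l: False}
  {c: True, l: True}


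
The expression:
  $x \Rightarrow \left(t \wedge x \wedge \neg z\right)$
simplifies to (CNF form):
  $\left(t \vee \neg x\right) \wedge \left(\neg x \vee \neg z\right)$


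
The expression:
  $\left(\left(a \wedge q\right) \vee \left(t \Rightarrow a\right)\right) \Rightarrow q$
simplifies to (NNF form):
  $q \vee \left(t \wedge \neg a\right)$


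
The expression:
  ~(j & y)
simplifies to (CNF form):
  ~j | ~y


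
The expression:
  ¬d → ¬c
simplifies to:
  d ∨ ¬c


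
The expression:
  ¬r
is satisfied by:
  {r: False}


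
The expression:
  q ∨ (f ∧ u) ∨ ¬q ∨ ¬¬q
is always true.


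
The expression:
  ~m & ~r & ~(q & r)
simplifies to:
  ~m & ~r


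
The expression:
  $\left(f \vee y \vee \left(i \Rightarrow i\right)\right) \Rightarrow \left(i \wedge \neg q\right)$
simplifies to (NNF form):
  $i \wedge \neg q$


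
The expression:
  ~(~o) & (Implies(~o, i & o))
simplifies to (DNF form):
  o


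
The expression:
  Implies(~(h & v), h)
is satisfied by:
  {h: True}


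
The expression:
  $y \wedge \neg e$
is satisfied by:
  {y: True, e: False}


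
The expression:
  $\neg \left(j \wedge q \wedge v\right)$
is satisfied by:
  {v: False, q: False, j: False}
  {j: True, v: False, q: False}
  {q: True, v: False, j: False}
  {j: True, q: True, v: False}
  {v: True, j: False, q: False}
  {j: True, v: True, q: False}
  {q: True, v: True, j: False}


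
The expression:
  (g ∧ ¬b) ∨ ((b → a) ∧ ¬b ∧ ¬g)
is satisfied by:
  {b: False}


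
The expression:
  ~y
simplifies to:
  ~y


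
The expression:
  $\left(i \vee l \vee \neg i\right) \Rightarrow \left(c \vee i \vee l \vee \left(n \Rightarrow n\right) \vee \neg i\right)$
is always true.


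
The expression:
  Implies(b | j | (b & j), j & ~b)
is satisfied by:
  {b: False}


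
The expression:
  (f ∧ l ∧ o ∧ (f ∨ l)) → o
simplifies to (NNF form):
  True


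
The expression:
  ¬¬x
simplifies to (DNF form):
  x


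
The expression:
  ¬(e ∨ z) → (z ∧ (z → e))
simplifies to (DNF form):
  e ∨ z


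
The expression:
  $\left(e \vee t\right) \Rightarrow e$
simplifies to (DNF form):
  $e \vee \neg t$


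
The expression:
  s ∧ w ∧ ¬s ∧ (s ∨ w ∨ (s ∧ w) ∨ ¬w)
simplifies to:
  False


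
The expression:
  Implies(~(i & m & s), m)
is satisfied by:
  {m: True}


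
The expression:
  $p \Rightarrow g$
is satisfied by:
  {g: True, p: False}
  {p: False, g: False}
  {p: True, g: True}


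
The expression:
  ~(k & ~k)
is always true.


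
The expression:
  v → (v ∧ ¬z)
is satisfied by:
  {v: False, z: False}
  {z: True, v: False}
  {v: True, z: False}


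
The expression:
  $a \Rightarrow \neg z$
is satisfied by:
  {z: False, a: False}
  {a: True, z: False}
  {z: True, a: False}


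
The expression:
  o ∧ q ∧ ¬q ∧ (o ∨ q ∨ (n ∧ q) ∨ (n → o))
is never true.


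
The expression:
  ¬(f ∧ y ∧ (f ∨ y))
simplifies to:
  ¬f ∨ ¬y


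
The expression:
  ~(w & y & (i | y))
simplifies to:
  ~w | ~y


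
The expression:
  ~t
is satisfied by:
  {t: False}


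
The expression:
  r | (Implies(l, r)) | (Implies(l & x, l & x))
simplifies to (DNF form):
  True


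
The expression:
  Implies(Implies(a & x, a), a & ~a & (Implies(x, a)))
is never true.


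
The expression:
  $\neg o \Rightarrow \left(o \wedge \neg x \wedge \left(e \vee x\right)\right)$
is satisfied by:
  {o: True}


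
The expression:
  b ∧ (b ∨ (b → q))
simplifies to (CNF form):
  b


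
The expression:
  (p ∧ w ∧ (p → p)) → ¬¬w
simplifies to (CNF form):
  True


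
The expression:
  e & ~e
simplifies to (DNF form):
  False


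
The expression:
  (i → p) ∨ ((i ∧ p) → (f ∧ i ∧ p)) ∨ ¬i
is always true.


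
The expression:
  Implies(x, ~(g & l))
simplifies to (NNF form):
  ~g | ~l | ~x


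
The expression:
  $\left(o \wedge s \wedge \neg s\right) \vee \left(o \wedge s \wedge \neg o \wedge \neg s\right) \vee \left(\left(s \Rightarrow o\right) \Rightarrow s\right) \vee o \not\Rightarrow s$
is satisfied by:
  {o: True, s: True}
  {o: True, s: False}
  {s: True, o: False}


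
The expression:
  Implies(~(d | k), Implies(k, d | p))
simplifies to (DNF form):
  True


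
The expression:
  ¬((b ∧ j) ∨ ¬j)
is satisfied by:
  {j: True, b: False}


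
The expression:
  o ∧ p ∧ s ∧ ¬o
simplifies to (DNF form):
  False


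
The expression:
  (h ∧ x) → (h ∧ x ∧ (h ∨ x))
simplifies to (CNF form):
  True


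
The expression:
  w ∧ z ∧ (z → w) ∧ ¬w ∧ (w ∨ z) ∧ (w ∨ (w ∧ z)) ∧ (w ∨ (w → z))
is never true.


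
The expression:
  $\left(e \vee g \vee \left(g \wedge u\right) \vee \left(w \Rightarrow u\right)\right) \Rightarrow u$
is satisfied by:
  {u: True, w: True, e: False, g: False}
  {u: True, w: False, e: False, g: False}
  {u: True, g: True, w: True, e: False}
  {u: True, g: True, w: False, e: False}
  {u: True, e: True, w: True, g: False}
  {u: True, e: True, w: False, g: False}
  {u: True, e: True, g: True, w: True}
  {u: True, e: True, g: True, w: False}
  {w: True, u: False, e: False, g: False}


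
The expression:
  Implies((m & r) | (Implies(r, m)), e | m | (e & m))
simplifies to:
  e | m | r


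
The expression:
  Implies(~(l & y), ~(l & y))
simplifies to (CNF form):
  True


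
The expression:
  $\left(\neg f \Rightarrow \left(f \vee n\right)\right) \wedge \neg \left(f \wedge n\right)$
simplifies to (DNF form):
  $\left(f \wedge \neg n\right) \vee \left(n \wedge \neg f\right)$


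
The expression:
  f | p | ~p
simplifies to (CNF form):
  True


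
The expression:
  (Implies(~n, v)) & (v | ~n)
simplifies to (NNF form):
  v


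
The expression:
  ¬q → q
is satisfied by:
  {q: True}


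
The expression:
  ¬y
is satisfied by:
  {y: False}


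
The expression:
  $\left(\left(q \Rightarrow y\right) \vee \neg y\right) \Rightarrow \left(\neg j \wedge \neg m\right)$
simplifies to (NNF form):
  $\neg j \wedge \neg m$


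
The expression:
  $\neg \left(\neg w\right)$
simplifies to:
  $w$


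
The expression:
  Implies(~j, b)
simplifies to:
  b | j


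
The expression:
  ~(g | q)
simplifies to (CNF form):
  ~g & ~q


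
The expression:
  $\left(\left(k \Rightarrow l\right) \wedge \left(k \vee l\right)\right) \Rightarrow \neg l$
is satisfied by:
  {l: False}


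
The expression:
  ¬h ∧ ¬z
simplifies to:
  ¬h ∧ ¬z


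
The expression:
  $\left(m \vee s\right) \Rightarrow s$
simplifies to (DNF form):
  $s \vee \neg m$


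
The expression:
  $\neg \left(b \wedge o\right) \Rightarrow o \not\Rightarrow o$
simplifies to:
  $b \wedge o$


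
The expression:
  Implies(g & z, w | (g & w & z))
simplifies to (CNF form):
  w | ~g | ~z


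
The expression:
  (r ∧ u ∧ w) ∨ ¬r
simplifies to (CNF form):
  (u ∨ ¬r) ∧ (w ∨ ¬r)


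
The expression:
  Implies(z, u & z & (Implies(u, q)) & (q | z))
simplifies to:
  ~z | (q & u)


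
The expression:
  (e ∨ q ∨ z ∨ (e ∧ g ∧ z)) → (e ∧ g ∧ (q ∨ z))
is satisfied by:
  {g: True, e: False, z: False, q: False}
  {g: False, e: False, z: False, q: False}
  {q: True, e: True, g: True, z: False}
  {z: True, e: True, g: True, q: False}
  {q: True, z: True, e: True, g: True}


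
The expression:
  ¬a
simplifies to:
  ¬a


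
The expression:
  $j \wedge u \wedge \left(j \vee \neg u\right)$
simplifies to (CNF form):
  $j \wedge u$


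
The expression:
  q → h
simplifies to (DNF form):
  h ∨ ¬q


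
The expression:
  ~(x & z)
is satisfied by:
  {z: False, x: False}
  {x: True, z: False}
  {z: True, x: False}


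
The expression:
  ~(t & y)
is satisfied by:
  {t: False, y: False}
  {y: True, t: False}
  {t: True, y: False}


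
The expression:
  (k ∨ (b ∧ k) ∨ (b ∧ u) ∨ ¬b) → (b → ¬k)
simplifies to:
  ¬b ∨ ¬k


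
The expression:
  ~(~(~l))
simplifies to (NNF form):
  ~l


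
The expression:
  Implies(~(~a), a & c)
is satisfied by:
  {c: True, a: False}
  {a: False, c: False}
  {a: True, c: True}


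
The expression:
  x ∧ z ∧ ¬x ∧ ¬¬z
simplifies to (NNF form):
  False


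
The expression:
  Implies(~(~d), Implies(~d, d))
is always true.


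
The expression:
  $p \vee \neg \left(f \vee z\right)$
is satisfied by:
  {p: True, z: False, f: False}
  {f: True, p: True, z: False}
  {p: True, z: True, f: False}
  {f: True, p: True, z: True}
  {f: False, z: False, p: False}


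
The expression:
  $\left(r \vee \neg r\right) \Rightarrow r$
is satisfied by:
  {r: True}


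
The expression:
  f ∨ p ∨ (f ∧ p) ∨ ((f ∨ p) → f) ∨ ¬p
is always true.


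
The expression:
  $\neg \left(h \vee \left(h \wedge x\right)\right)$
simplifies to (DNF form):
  $\neg h$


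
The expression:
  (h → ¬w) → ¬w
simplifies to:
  h ∨ ¬w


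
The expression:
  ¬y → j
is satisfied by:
  {y: True, j: True}
  {y: True, j: False}
  {j: True, y: False}


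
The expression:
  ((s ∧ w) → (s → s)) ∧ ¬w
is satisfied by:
  {w: False}


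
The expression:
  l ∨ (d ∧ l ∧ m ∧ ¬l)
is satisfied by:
  {l: True}


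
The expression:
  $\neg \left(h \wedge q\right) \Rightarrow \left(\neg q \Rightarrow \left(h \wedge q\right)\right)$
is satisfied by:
  {q: True}


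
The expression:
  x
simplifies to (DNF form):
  x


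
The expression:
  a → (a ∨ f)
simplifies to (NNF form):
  True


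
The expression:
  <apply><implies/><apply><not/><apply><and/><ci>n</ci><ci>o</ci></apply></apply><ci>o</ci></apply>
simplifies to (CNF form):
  <ci>o</ci>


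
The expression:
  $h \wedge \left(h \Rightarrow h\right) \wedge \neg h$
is never true.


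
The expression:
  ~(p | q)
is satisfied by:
  {q: False, p: False}


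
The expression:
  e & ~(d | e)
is never true.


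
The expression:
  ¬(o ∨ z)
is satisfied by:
  {o: False, z: False}


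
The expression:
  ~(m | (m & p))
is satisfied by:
  {m: False}


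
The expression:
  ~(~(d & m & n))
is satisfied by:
  {m: True, d: True, n: True}


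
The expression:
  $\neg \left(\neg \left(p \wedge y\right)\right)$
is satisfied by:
  {p: True, y: True}


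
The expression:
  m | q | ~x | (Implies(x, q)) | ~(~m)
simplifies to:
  m | q | ~x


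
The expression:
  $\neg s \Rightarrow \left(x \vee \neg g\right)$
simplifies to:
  $s \vee x \vee \neg g$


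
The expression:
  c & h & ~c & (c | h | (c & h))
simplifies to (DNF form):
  False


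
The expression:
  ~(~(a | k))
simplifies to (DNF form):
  a | k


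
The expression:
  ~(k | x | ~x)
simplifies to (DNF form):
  False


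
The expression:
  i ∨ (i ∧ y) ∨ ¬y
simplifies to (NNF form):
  i ∨ ¬y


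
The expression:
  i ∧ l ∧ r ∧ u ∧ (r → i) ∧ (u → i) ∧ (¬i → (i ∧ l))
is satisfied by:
  {r: True, i: True, u: True, l: True}


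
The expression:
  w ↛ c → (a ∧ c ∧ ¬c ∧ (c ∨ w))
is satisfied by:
  {c: True, w: False}
  {w: False, c: False}
  {w: True, c: True}


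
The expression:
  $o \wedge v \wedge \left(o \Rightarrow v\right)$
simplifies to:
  $o \wedge v$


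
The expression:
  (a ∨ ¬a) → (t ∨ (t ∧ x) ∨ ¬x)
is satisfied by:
  {t: True, x: False}
  {x: False, t: False}
  {x: True, t: True}


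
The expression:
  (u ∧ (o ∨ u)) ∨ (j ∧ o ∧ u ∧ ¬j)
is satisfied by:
  {u: True}


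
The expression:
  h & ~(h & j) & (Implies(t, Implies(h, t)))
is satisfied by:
  {h: True, j: False}


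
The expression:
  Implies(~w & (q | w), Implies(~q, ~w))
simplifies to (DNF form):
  True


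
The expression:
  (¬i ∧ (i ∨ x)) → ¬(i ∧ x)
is always true.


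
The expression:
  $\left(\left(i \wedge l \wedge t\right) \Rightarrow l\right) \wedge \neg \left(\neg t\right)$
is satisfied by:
  {t: True}


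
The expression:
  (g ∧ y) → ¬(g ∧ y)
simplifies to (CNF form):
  ¬g ∨ ¬y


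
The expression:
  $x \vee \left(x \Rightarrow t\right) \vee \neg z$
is always true.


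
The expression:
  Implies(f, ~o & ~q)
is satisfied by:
  {o: False, f: False, q: False}
  {q: True, o: False, f: False}
  {o: True, q: False, f: False}
  {q: True, o: True, f: False}
  {f: True, q: False, o: False}


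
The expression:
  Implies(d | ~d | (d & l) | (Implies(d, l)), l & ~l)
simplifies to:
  False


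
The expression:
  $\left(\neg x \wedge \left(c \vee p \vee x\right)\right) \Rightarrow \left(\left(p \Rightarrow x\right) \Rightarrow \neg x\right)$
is always true.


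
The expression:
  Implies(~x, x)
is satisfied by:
  {x: True}
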